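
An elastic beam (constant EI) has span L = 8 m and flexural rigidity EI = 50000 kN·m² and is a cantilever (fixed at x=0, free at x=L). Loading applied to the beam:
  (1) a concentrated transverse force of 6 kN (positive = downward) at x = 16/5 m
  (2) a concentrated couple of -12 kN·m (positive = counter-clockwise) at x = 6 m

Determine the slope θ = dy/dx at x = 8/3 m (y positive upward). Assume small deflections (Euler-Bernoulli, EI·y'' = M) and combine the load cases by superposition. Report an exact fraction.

Load 1 — point force P=6 kN at a=16/5 m (b=L-a=24/5):
  θ_1 = -Px(2a-x)/(2EI)  [x≤a] = -6·(8/3)·(2·(16/5)-(8/3))/(2·50000) = -28/46875 rad
Load 2 — applied couple M₀=-12 kN·m at a=6 m (b=L-a=2):
  θ_2 = M₀x/EI  [x≤a] = (-12)·(8/3)/50000 = -2/3125 rad
Superposition: θ = Σ θ_i = -58/46875 rad ≈ -0.001237 rad

θ(8/3) = -58/46875 rad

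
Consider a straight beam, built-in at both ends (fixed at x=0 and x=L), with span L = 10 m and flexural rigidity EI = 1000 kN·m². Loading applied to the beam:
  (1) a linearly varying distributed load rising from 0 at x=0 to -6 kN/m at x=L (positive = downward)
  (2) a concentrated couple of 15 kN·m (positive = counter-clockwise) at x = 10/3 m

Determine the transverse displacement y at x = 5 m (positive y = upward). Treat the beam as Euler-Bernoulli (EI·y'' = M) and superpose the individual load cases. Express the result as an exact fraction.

y(5) = 19/192 m

Load 1 — triangular load w₀=-6 kN/m (0→w₀ over full span):
  y_1 = -w₀x²(L-x)²(x+2L)/(120LEI) = -(-6)·5²·(10-5)²·(5+2·10)/(120·10·1000) = 5/64 m
Load 2 — applied couple M₀=15 kN·m at a=10/3 m (b=L-a=20/3):
  y_2 = (R_Ax³/6 - M_Ax²/2 - M₀(x-a)²/2)/EI  [x>a] with R_A=2, M_A=0 = (2·5³/6 - 0·5²/2 - 15·(5-(10/3))²/2)/1000 = 1/48 m
Superposition: y = Σ y_i = 19/192 m ≈ 0.098958 m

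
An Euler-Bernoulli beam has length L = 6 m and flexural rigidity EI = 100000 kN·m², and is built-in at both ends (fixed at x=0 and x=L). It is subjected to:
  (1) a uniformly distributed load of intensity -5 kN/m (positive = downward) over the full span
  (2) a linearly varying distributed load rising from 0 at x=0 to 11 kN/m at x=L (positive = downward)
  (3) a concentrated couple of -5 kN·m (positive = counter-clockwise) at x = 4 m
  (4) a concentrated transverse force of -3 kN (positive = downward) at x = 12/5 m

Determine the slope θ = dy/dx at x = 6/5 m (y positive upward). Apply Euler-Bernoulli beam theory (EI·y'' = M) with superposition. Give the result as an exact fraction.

Load 1 — uniform load w=-5 kN/m over full span:
  θ_1 = -wx(L-x)(L-2x)/(12EI) = -(-5)·(6/5)·(6-(6/5))·(6-2·(6/5))/(12·100000) = 27/312500 rad
Load 2 — triangular load w₀=11 kN/m (0→w₀ over full span):
  θ_2 = -w₀(2x(L-x)(L-2x)(x+2L)+x²(L-x)²)/(120LEI) = -11·(2·(6/5)·(6-(6/5))·(6-2·(6/5))·((6/5)+2·6)+(6/5)²·(6-(6/5))²)/(120·6·100000) = -693/7812500 rad
Load 3 — applied couple M₀=-5 kN·m at a=4 m (b=L-a=2):
  θ_3 = (R_Ax²/2 - M_Ax)/EI  [x≤a] with R_A=-10/9, M_A=-5/3 = ((-10/9)·(6/5)²/2 - (-5/3)·(6/5))/100000 = 3/250000 rad
Load 4 — point force P=-3 kN at a=12/5 m (b=L-a=18/5):
  θ_4 = -Pb²x(2aL-(3a+b)x)/(2L³EI)  [x≤a] = -(-3)·(18/5)²·(6/5)·(2·(12/5)·6-(3·(12/5)+(18/5))·(6/5))/(2·6³·100000) = 2673/156250000 rad
Superposition: θ = Σ θ_i = 1047/39062500 rad ≈ 0.000027 rad

θ(6/5) = 1047/39062500 rad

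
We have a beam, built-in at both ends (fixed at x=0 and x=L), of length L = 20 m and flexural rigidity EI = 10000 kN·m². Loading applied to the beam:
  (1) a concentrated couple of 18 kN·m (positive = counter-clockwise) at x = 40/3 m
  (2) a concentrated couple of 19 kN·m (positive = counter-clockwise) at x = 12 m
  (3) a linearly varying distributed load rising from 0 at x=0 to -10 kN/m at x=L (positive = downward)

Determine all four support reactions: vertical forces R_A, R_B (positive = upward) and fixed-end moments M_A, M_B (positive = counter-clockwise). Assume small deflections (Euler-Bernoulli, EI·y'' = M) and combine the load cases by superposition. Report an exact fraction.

Load 1 — applied couple M₀=18 kN·m at a=40/3 m (b=L-a=20/3):
  R_A = 6M₀ab/L³ = 6·18·(40/3)·(20/3)/20³ = 6/5 kN
  M_A = M₀b(2a-b)/L² = 18·(20/3)·(2·(40/3)-(20/3))/20² = 6 kN·m
  R_B = -6M₀ab/L³ = -6·18·(40/3)·(20/3)/20³ = -6/5 kN
  M_B = M₀a(2b-a)/L² = 18·(40/3)·(2·(20/3)-(40/3))/20² = 0 kN·m
Load 2 — applied couple M₀=19 kN·m at a=12 m (b=L-a=8):
  R_A = 6M₀ab/L³ = 6·19·12·8/20³ = 171/125 kN
  M_A = M₀b(2a-b)/L² = 19·8·(2·12-8)/20² = 152/25 kN·m
  R_B = -6M₀ab/L³ = -6·19·12·8/20³ = -171/125 kN
  M_B = M₀a(2b-a)/L² = 19·12·(2·8-12)/20² = 57/25 kN·m
Load 3 — triangular load w₀=-10 kN/m (0→w₀ over full span):
  R_A = 3w₀L/20 = 3·(-10)·20/20 = -30 kN
  M_A = w₀L²/30 = (-10)·20²/30 = -400/3 kN·m
  R_B = 7w₀L/20 = 7·(-10)·20/20 = -70 kN
  M_B = -w₀L²/20 = -(-10)·20²/20 = 200 kN·m
Superposition: R_A = -3429/125 kN, M_A = -9094/75 kN·m, R_B = -9071/125 kN, M_B = 5057/25 kN·m

R_A = -3429/125 kN, M_A = -9094/75 kN·m, R_B = -9071/125 kN, M_B = 5057/25 kN·m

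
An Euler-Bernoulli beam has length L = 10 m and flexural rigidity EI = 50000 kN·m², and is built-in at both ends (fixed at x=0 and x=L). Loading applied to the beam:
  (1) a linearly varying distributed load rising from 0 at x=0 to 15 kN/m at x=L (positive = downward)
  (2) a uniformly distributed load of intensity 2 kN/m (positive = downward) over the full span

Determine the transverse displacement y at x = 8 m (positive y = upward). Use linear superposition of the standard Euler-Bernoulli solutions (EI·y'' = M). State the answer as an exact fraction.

Load 1 — triangular load w₀=15 kN/m (0→w₀ over full span):
  y_1 = -w₀x²(L-x)²(x+2L)/(120LEI) = -15·8²·(10-8)²·(8+2·10)/(120·10·50000) = -28/15625 m
Load 2 — uniform load w=2 kN/m over full span:
  y_2 = -wx²(L-x)²/(24EI) = -2·8²·(10-8)²/(24·50000) = -4/9375 m
Superposition: y = Σ y_i = -104/46875 m ≈ -0.002219 m

y(8) = -104/46875 m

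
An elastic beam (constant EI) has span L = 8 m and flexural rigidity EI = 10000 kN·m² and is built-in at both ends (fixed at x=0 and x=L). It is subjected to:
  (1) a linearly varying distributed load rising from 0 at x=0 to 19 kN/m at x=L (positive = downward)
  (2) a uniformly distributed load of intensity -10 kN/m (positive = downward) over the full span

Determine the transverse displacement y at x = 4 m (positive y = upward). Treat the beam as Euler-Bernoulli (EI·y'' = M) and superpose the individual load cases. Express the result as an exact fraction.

y(4) = 1/1875 m

Load 1 — triangular load w₀=19 kN/m (0→w₀ over full span):
  y_1 = -w₀x²(L-x)²(x+2L)/(120LEI) = -19·4²·(8-4)²·(4+2·8)/(120·8·10000) = -19/1875 m
Load 2 — uniform load w=-10 kN/m over full span:
  y_2 = -wx²(L-x)²/(24EI) = -(-10)·4²·(8-4)²/(24·10000) = 4/375 m
Superposition: y = Σ y_i = 1/1875 m ≈ 0.000533 m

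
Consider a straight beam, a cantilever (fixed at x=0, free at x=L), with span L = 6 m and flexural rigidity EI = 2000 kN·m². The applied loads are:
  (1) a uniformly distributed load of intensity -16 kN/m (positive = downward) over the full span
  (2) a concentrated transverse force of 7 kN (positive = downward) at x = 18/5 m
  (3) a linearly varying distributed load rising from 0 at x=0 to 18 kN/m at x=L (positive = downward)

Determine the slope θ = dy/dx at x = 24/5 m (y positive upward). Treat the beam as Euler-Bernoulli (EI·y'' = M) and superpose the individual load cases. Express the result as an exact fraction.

Load 1 — uniform load w=-16 kN/m over full span:
  θ_1 = -wx(x²-3Lx+3L²)/(6EI) = -(-16)·(24/5)·((24/5)²-3·6·(24/5)+3·6²)/(6·2000) = 4464/15625 rad
Load 2 — point force P=7 kN at a=18/5 m (b=L-a=12/5):
  θ_2 = -Pa²/(2EI)  [x>a] = -7·(18/5)²/(2·2000) = -567/25000 rad
Load 3 — triangular load w₀=18 kN/m (0→w₀ over full span):
  θ_3 = (w₀Lx²/4-w₀L²x/3-w₀x⁴/(24L))/EI = (18·6·(24/5)²/4-18·6²·(24/5)/3-18·(24/5)⁴/(24·6))/2000 = -18792/78125 rad
Superposition: θ = Σ θ_i = 14049/625000 rad ≈ 0.022478 rad

θ(24/5) = 14049/625000 rad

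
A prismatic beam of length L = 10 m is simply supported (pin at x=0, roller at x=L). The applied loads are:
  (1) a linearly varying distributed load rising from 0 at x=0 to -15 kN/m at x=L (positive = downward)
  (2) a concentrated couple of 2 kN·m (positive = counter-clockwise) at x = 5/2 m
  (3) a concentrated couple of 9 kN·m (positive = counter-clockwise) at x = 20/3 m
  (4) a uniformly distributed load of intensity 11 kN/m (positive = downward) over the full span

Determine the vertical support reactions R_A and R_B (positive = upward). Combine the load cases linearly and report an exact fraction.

Load 1 — triangular load w₀=-15 kN/m (0→w₀ over full span):
  R_A = w₀L/6 = (-15)·10/6 = -25 kN
  R_B = w₀L/3 = (-15)·10/3 = -50 kN
Load 2 — applied couple M₀=2 kN·m at a=5/2 m (b=L-a=15/2):
  R_A = M₀/L = 2/10 = 1/5 kN
  R_B = -M₀/L = -2/10 = -1/5 kN
Load 3 — applied couple M₀=9 kN·m at a=20/3 m (b=L-a=10/3):
  R_A = M₀/L = 9/10 kN
  R_B = -M₀/L = -9/10 kN
Load 4 — uniform load w=11 kN/m over full span:
  R_A = wL/2 = 11·10/2 = 55 kN
  R_B = wL/2 = 11·10/2 = 55 kN
Superposition: R_A = 311/10 kN, R_B = 39/10 kN

R_A = 311/10 kN, R_B = 39/10 kN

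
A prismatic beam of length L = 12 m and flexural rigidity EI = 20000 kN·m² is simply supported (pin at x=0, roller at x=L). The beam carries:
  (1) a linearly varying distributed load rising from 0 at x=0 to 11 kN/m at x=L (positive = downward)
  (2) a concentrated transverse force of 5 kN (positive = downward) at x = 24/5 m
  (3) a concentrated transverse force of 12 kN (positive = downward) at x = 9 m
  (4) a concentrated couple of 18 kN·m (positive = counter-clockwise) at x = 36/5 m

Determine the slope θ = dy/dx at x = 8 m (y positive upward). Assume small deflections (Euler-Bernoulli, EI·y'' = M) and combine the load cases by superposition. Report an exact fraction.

θ(8) = 22109/1800000 rad

Load 1 — triangular load w₀=11 kN/m (0→w₀ over full span):
  θ_1 = -w₀(7L⁴-30L²x²+15x⁴)/(360LEI) = -11·(7·12⁴-30·12²·8²+15·8⁴)/(360·12·20000) = 1001/112500 rad
Load 2 — point force P=5 kN at a=24/5 m (b=L-a=36/5):
  θ_2 = -Pa(2L²-6Lx+3x²+a²)/(6LEI)  [x>a] = -5·(24/5)·(2·12²-6·12·8+3·8²+(24/5)²)/(6·12·20000) = 19/15625 rad
Load 3 — point force P=12 kN at a=9 m (b=L-a=3):
  θ_3 = -Pb(L²-b²-3x²)/(6LEI)  [x≤a] = -12·3·(12²-3²-3·8²)/(6·12·20000) = 57/40000 rad
Load 4 — applied couple M₀=18 kN·m at a=36/5 m (b=L-a=24/5):
  θ_4 = (M₀x²/(2L)-M₀(x-a)+C₁)/EI  [x>a] with C₁=M₀(3b²-L²)/(6L)=-468/25 = (18·8²/(2·12)-18·(8-(36/5))+(-468/25))/20000 = 93/125000 rad
Superposition: θ = Σ θ_i = 22109/1800000 rad ≈ 0.012283 rad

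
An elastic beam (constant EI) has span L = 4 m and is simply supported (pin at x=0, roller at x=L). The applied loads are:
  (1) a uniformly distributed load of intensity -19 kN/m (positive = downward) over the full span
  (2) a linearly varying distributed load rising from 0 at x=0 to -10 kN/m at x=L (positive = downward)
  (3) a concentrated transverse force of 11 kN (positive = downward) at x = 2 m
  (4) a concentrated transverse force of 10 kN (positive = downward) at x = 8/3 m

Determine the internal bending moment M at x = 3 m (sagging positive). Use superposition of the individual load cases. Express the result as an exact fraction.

M(3) = -301/12 kN·m

Load 1 — uniform load w=-19 kN/m over full span:
  M_1 = wx(L-x)/2 = (-19)·3·(4-3)/2 = -57/2 kN·m
Load 2 — triangular load w₀=-10 kN/m (0→w₀ over full span):
  M_2 = w₀Lx/6 - w₀x³/(6L) = (-10)·4·3/6 - (-10)·3³/(6·4) = -35/4 kN·m
Load 3 — point force P=11 kN at a=2 m (b=L-a=2):
  M_3 = Pa(L-x)/L  [x>a] = 11·2·(4-3)/4 = 11/2 kN·m
Load 4 — point force P=10 kN at a=8/3 m (b=L-a=4/3):
  M_4 = Pa(L-x)/L  [x>a] = 10·(8/3)·(4-3)/4 = 20/3 kN·m
Superposition: M = Σ M_i = -301/12 kN·m ≈ -25.083333 kN·m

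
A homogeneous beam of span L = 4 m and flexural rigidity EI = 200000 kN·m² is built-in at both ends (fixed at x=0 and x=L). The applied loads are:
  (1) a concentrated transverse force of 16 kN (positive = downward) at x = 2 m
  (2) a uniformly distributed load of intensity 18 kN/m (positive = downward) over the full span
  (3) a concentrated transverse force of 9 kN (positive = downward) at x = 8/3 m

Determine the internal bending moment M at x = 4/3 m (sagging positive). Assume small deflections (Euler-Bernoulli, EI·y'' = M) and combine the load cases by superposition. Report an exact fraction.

M(4/3) = 100/9 kN·m

Load 1 — point force P=16 kN at a=2 m (b=L-a=2):
  M_1 = Pb²(3a+b)x/L³ - Pab²/L²  [x≤a] = 16·2²·(3·2+2)·(4/3)/4³ - 16·2·2²/4² = 8/3 kN·m
Load 2 — uniform load w=18 kN/m over full span:
  M_2 = wLx/2 - wL²/12 - wx²/2 = 18·4·(4/3)/2 - 18·4²/12 - 18·(4/3)²/2 = 8 kN·m
Load 3 — point force P=9 kN at a=8/3 m (b=L-a=4/3):
  M_3 = Pb²(3a+b)x/L³ - Pab²/L²  [x≤a] = 9·(4/3)²·(3·(8/3)+(4/3))·(4/3)/4³ - 9·(8/3)·(4/3)²/4² = 4/9 kN·m
Superposition: M = Σ M_i = 100/9 kN·m ≈ 11.111111 kN·m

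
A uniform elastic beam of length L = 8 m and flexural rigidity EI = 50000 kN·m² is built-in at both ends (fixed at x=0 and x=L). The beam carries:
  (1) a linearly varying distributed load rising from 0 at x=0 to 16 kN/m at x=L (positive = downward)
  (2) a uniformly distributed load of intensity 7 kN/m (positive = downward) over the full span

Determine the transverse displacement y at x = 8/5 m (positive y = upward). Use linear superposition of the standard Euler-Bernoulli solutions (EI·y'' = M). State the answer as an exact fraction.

y(8/5) = -59904/48828125 m

Load 1 — triangular load w₀=16 kN/m (0→w₀ over full span):
  y_1 = -w₀x²(L-x)²(x+2L)/(120LEI) = -16·(8/5)²·(8-(8/5))²·((8/5)+2·8)/(120·8·50000) = -90112/146484375 m
Load 2 — uniform load w=7 kN/m over full span:
  y_2 = -wx²(L-x)²/(24EI) = -7·(8/5)²·(8-(8/5))²/(24·50000) = -3584/5859375 m
Superposition: y = Σ y_i = -59904/48828125 m ≈ -0.001227 m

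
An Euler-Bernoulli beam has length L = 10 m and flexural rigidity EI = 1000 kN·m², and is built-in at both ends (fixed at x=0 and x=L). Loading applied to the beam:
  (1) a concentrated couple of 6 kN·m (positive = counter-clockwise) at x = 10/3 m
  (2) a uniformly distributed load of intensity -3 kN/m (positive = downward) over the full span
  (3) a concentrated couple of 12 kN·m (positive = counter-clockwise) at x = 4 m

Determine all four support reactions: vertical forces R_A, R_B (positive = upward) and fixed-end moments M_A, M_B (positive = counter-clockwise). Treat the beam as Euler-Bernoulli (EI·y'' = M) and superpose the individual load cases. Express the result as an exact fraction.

Load 1 — applied couple M₀=6 kN·m at a=10/3 m (b=L-a=20/3):
  R_A = 6M₀ab/L³ = 6·6·(10/3)·(20/3)/10³ = 4/5 kN
  M_A = M₀b(2a-b)/L² = 6·(20/3)·(2·(10/3)-(20/3))/10² = 0 kN·m
  R_B = -6M₀ab/L³ = -6·6·(10/3)·(20/3)/10³ = -4/5 kN
  M_B = M₀a(2b-a)/L² = 6·(10/3)·(2·(20/3)-(10/3))/10² = 2 kN·m
Load 2 — uniform load w=-3 kN/m over full span:
  R_A = wL/2 = (-3)·10/2 = -15 kN
  M_A = wL²/12 = (-3)·10²/12 = -25 kN·m
  R_B = wL/2 = (-3)·10/2 = -15 kN
  M_B = -wL²/12 = -(-3)·10²/12 = 25 kN·m
Load 3 — applied couple M₀=12 kN·m at a=4 m (b=L-a=6):
  R_A = 6M₀ab/L³ = 6·12·4·6/10³ = 216/125 kN
  M_A = M₀b(2a-b)/L² = 12·6·(2·4-6)/10² = 36/25 kN·m
  R_B = -6M₀ab/L³ = -6·12·4·6/10³ = -216/125 kN
  M_B = M₀a(2b-a)/L² = 12·4·(2·6-4)/10² = 96/25 kN·m
Superposition: R_A = -1559/125 kN, M_A = -589/25 kN·m, R_B = -2191/125 kN, M_B = 771/25 kN·m

R_A = -1559/125 kN, M_A = -589/25 kN·m, R_B = -2191/125 kN, M_B = 771/25 kN·m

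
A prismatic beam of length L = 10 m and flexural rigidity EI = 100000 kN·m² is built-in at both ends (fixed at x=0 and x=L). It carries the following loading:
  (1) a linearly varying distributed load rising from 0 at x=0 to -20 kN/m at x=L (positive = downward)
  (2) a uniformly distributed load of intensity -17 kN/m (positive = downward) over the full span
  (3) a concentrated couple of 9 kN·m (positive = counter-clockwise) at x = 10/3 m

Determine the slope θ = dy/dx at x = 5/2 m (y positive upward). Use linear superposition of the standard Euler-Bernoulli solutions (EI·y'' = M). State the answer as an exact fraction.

θ(5/2) = 2723/1280000 rad

Load 1 — triangular load w₀=-20 kN/m (0→w₀ over full span):
  θ_1 = -w₀(2x(L-x)(L-2x)(x+2L)+x²(L-x)²)/(120LEI) = -(-20)·(2·(5/2)·(10-(5/2))·(10-2·(5/2))·((5/2)+2·10)+(5/2)²·(10-(5/2))²)/(120·10·100000) = 39/51200 rad
Load 2 — uniform load w=-17 kN/m over full span:
  θ_2 = -wx(L-x)(L-2x)/(12EI) = -(-17)·(5/2)·(10-(5/2))·(10-2·(5/2))/(12·100000) = 17/12800 rad
Load 3 — applied couple M₀=9 kN·m at a=10/3 m (b=L-a=20/3):
  θ_3 = (R_Ax²/2 - M_Ax)/EI  [x≤a] with R_A=6/5, M_A=0 = ((6/5)·(5/2)²/2 - 0·(5/2))/100000 = 3/80000 rad
Superposition: θ = Σ θ_i = 2723/1280000 rad ≈ 0.002127 rad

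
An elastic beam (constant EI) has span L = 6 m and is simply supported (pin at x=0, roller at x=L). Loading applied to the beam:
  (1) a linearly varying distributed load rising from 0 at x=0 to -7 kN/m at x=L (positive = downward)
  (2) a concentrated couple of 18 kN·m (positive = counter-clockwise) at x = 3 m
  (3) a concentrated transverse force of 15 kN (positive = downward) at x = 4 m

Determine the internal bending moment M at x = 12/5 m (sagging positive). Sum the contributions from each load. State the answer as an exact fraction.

Load 1 — triangular load w₀=-7 kN/m (0→w₀ over full span):
  M_1 = w₀Lx/6 - w₀x³/(6L) = (-7)·6·(12/5)/6 - (-7)·(12/5)³/(6·6) = -1764/125 kN·m
Load 2 — applied couple M₀=18 kN·m at a=3 m (b=L-a=3):
  M_2 = M₀x/L  [x≤a] = 18·(12/5)/6 = 36/5 kN·m
Load 3 — point force P=15 kN at a=4 m (b=L-a=2):
  M_3 = Pbx/L  [x≤a] = 15·2·(12/5)/6 = 12 kN·m
Superposition: M = Σ M_i = 636/125 kN·m ≈ 5.088000 kN·m

M(12/5) = 636/125 kN·m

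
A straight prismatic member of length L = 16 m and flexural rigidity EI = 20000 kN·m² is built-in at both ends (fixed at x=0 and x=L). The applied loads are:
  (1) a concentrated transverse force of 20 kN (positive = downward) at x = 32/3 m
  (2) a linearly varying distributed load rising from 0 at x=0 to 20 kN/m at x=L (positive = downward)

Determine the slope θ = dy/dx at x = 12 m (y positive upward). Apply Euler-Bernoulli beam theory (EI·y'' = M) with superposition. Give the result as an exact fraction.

θ(12) = 449/22500 rad

Load 1 — point force P=20 kN at a=32/3 m (b=L-a=16/3):
  θ_1 = Pa²(L-x)(2bL-(3b+a)(L-x))/(2L³EI)  [x>a] = 20·(32/3)²·(16-12)·(2·(16/3)·16-(3·(16/3)+(32/3))·(16-12))/(2·16³·20000) = 4/1125 rad
Load 2 — triangular load w₀=20 kN/m (0→w₀ over full span):
  θ_2 = -w₀(2x(L-x)(L-2x)(x+2L)+x²(L-x)²)/(120LEI) = -20·(2·12·(16-12)·(16-2·12)·(12+2·16)+12²·(16-12)²)/(120·16·20000) = 41/2500 rad
Superposition: θ = Σ θ_i = 449/22500 rad ≈ 0.019956 rad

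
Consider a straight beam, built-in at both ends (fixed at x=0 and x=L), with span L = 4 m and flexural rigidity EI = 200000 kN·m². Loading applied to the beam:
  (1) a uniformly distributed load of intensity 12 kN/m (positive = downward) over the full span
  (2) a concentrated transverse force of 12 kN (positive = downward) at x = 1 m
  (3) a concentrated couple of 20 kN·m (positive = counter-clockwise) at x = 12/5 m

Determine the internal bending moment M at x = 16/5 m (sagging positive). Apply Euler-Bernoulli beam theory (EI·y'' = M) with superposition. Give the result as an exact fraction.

M(16/5) = -19/4 kN·m

Load 1 — uniform load w=12 kN/m over full span:
  M_1 = wLx/2 - wL²/12 - wx²/2 = 12·4·(16/5)/2 - 12·4²/12 - 12·(16/5)²/2 = -16/25 kN·m
Load 2 — point force P=12 kN at a=1 m (b=L-a=3):
  M_2 = Pa²(a+3b)(L-x)/L³ - Pa²b/L²  [x>a] = 12·1²·(1+3·3)·(4-(16/5))/4³ - 12·1²·3/4² = -3/4 kN·m
Load 3 — applied couple M₀=20 kN·m at a=12/5 m (b=L-a=8/5):
  M_3 = R_Ax - M_A - M₀  [x>a] with R_A=36/5, M_A=32/5 = (36/5)·(16/5) - (32/5) - 20 = -84/25 kN·m
Superposition: M = Σ M_i = -19/4 kN·m ≈ -4.750000 kN·m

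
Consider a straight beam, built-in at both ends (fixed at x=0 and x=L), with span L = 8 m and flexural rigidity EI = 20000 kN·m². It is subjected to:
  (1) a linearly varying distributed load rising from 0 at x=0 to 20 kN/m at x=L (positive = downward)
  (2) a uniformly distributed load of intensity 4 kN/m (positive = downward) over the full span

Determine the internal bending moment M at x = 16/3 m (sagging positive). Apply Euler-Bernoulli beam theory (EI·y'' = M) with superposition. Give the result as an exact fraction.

M(16/3) = 2368/81 kN·m

Load 1 — triangular load w₀=20 kN/m (0→w₀ over full span):
  M_1 = 3w₀Lx/20 - w₀L²/30 - w₀x³/(6L) = 3·20·8·(16/3)/20 - 20·8²/30 - 20·(16/3)³/(6·8) = 1792/81 kN·m
Load 2 — uniform load w=4 kN/m over full span:
  M_2 = wLx/2 - wL²/12 - wx²/2 = 4·8·(16/3)/2 - 4·8²/12 - 4·(16/3)²/2 = 64/9 kN·m
Superposition: M = Σ M_i = 2368/81 kN·m ≈ 29.234568 kN·m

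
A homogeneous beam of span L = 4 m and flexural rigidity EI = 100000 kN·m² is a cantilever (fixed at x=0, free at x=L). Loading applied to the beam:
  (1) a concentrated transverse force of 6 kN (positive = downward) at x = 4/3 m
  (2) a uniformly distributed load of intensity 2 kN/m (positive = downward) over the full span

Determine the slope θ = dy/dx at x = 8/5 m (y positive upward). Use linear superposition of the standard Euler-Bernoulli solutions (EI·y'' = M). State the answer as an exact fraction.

θ(8/5) = -517/2343750 rad

Load 1 — point force P=6 kN at a=4/3 m (b=L-a=8/3):
  θ_1 = -Pa²/(2EI)  [x>a] = -6·(4/3)²/(2·100000) = -1/18750 rad
Load 2 — uniform load w=2 kN/m over full span:
  θ_2 = -wx(x²-3Lx+3L²)/(6EI) = -2·(8/5)·((8/5)²-3·4·(8/5)+3·4²)/(6·100000) = -196/1171875 rad
Superposition: θ = Σ θ_i = -517/2343750 rad ≈ -0.000221 rad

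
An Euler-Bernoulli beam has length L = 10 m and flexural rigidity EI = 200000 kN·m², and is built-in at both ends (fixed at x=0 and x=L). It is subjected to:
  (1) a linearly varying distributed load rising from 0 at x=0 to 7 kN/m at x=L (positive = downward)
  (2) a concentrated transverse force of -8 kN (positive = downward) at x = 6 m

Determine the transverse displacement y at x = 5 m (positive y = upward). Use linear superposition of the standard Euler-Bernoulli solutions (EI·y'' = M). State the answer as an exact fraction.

y(5) = -861/3200000 m

Load 1 — triangular load w₀=7 kN/m (0→w₀ over full span):
  y_1 = -w₀x²(L-x)²(x+2L)/(120LEI) = -7·5²·(10-5)²·(5+2·10)/(120·10·200000) = -7/15360 m
Load 2 — point force P=-8 kN at a=6 m (b=L-a=4):
  y_2 = -Pb²x²(3aL-(3a+b)x)/(6L³EI)  [x≤a] = -(-8)·4²·5²·(3·6·10-(3·6+4)·5)/(6·10³·200000) = 7/37500 m
Superposition: y = Σ y_i = -861/3200000 m ≈ -0.000269 m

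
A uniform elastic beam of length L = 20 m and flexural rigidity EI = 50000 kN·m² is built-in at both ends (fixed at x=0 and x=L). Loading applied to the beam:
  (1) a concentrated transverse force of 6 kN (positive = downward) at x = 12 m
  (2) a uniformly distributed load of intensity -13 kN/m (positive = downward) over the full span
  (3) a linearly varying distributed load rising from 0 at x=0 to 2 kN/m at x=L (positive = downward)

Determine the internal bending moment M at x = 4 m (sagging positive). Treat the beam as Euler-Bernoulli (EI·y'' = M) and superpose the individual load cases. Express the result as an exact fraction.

M(4) = 1316/125 kN·m

Load 1 — point force P=6 kN at a=12 m (b=L-a=8):
  M_1 = Pb²(3a+b)x/L³ - Pab²/L²  [x≤a] = 6·8²·(3·12+8)·4/20³ - 6·12·8²/20² = -384/125 kN·m
Load 2 — uniform load w=-13 kN/m over full span:
  M_2 = wLx/2 - wL²/12 - wx²/2 = (-13)·20·4/2 - (-13)·20²/12 - (-13)·4²/2 = 52/3 kN·m
Load 3 — triangular load w₀=2 kN/m (0→w₀ over full span):
  M_3 = 3w₀Lx/20 - w₀L²/30 - w₀x³/(6L) = 3·2·20·4/20 - 2·20²/30 - 2·4³/(6·20) = -56/15 kN·m
Superposition: M = Σ M_i = 1316/125 kN·m ≈ 10.528000 kN·m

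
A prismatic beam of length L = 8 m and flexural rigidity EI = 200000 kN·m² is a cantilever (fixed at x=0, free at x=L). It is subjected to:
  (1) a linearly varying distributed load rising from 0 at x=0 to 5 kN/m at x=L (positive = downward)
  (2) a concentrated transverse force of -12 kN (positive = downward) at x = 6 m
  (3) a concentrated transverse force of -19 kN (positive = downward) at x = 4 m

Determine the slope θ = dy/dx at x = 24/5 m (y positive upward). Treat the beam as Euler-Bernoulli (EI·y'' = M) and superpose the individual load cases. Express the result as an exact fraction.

Load 1 — triangular load w₀=5 kN/m (0→w₀ over full span):
  θ_1 = (w₀Lx²/4-w₀L²x/3-w₀x⁴/(24L))/EI = (5·8·(24/5)²/4-5·8²·(24/5)/3-5·(24/5)⁴/(24·8))/200000 = -577/390625 rad
Load 2 — point force P=-12 kN at a=6 m (b=L-a=2):
  θ_2 = -Px(2a-x)/(2EI)  [x≤a] = -(-12)·(24/5)·(2·6-(24/5))/(2·200000) = 81/78125 rad
Load 3 — point force P=-19 kN at a=4 m (b=L-a=4):
  θ_3 = -Pa²/(2EI)  [x>a] = -(-19)·4²/(2·200000) = 19/25000 rad
Superposition: θ = Σ θ_i = 999/3125000 rad ≈ 0.000320 rad

θ(24/5) = 999/3125000 rad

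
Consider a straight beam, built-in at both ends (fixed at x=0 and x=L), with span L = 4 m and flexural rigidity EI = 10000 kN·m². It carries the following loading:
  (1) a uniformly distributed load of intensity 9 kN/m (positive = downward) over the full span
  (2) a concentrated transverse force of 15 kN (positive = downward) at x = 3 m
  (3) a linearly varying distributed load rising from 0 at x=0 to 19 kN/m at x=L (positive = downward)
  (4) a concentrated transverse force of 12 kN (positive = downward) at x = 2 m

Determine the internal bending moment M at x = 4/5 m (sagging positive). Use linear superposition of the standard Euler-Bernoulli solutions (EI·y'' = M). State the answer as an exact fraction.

Load 1 — uniform load w=9 kN/m over full span:
  M_1 = wLx/2 - wL²/12 - wx²/2 = 9·4·(4/5)/2 - 9·4²/12 - 9·(4/5)²/2 = -12/25 kN·m
Load 2 — point force P=15 kN at a=3 m (b=L-a=1):
  M_2 = Pb²(3a+b)x/L³ - Pab²/L²  [x≤a] = 15·1²·(3·3+1)·(4/5)/4³ - 15·3·1²/4² = -15/16 kN·m
Load 3 — triangular load w₀=19 kN/m (0→w₀ over full span):
  M_3 = 3w₀Lx/20 - w₀L²/30 - w₀x³/(6L) = 3·19·4·(4/5)/20 - 19·4²/30 - 19·(4/5)³/(6·4) = -532/375 kN·m
Load 4 — point force P=12 kN at a=2 m (b=L-a=2):
  M_4 = Pb²(3a+b)x/L³ - Pab²/L²  [x≤a] = 12·2²·(3·2+2)·(4/5)/4³ - 12·2·2²/4² = -6/5 kN·m
Superposition: M = Σ M_i = -24217/6000 kN·m ≈ -4.036167 kN·m

M(4/5) = -24217/6000 kN·m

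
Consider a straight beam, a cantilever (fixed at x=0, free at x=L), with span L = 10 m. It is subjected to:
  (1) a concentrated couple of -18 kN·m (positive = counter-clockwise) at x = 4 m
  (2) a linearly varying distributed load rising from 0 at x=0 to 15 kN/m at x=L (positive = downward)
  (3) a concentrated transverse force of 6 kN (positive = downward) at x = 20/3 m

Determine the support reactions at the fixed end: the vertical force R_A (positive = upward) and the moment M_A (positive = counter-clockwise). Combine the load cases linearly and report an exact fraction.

R_A = 81 kN, M_A = 558 kN·m

Load 1 — applied couple M₀=-18 kN·m at a=4 m (b=L-a=6):
  R_A = 0 kN
  M_A = -M₀ = -(-18) = 18 kN·m
Load 2 — triangular load w₀=15 kN/m (0→w₀ over full span):
  R_A = w₀L/2 = 15·10/2 = 75 kN
  M_A = w₀L²/3 = 15·10²/3 = 500 kN·m
Load 3 — point force P=6 kN at a=20/3 m (b=L-a=10/3):
  R_A = P = 6 kN
  M_A = Pa = 6·(20/3) = 40 kN·m
Superposition: R_A = 81 kN, M_A = 558 kN·m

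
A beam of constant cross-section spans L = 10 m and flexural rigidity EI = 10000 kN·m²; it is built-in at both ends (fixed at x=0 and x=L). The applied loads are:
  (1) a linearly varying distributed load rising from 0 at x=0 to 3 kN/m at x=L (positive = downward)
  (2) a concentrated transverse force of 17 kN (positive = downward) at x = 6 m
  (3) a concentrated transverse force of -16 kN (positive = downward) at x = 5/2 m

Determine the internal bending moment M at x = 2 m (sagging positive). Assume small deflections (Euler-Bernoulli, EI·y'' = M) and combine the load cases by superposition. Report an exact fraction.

M(2) = -2563/250 kN·m

Load 1 — triangular load w₀=3 kN/m (0→w₀ over full span):
  M_1 = 3w₀Lx/20 - w₀L²/30 - w₀x³/(6L) = 3·3·10·2/20 - 3·10²/30 - 3·2³/(6·10) = -7/5 kN·m
Load 2 — point force P=17 kN at a=6 m (b=L-a=4):
  M_2 = Pb²(3a+b)x/L³ - Pab²/L²  [x≤a] = 17·4²·(3·6+4)·2/10³ - 17·6·4²/10² = -544/125 kN·m
Load 3 — point force P=-16 kN at a=5/2 m (b=L-a=15/2):
  M_3 = Pb²(3a+b)x/L³ - Pab²/L²  [x≤a] = (-16)·(15/2)²·(3·(5/2)+(15/2))·2/10³ - (-16)·(5/2)·(15/2)²/10² = -9/2 kN·m
Superposition: M = Σ M_i = -2563/250 kN·m ≈ -10.252000 kN·m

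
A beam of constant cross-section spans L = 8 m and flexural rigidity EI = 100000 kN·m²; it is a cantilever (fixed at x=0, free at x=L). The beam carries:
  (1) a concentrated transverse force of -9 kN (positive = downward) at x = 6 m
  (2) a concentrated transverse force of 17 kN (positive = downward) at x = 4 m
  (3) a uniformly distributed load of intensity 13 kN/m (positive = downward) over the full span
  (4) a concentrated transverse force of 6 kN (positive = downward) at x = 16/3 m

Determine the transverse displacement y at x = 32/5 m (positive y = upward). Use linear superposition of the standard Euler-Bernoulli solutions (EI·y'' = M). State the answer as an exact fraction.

y(32/5) = -22170851/421875000 m

Load 1 — point force P=-9 kN at a=6 m (b=L-a=2):
  y_1 = -Pa²(3x-a)/(6EI)  [x>a] = -(-9)·6²·(3·(32/5)-6)/(6·100000) = 891/125000 m
Load 2 — point force P=17 kN at a=4 m (b=L-a=4):
  y_2 = -Pa²(3x-a)/(6EI)  [x>a] = -17·4²·(3·(32/5)-4)/(6·100000) = -323/46875 m
Load 3 — uniform load w=13 kN/m over full span:
  y_3 = -wx²(x²-4Lx+6L²)/(24EI) = -13·(32/5)²·((32/5)²-4·8·(32/5)+6·8²)/(24·100000) = -286208/5859375 m
Load 4 — point force P=6 kN at a=16/3 m (b=L-a=8/3):
  y_4 = -Pa²(3x-a)/(6EI)  [x>a] = -6·(16/3)²·(3·(32/5)-(16/3))/(6·100000) = -1664/421875 m
Superposition: y = Σ y_i = -22170851/421875000 m ≈ -0.052553 m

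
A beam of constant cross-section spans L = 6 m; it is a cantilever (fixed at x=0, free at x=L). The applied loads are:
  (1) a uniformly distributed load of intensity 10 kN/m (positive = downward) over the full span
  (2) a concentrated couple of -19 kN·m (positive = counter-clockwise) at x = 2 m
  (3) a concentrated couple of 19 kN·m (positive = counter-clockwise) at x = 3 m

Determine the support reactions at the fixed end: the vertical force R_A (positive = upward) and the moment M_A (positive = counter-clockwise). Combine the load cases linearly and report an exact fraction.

Load 1 — uniform load w=10 kN/m over full span:
  R_A = wL = 10·6 = 60 kN
  M_A = wL²/2 = 10·6²/2 = 180 kN·m
Load 2 — applied couple M₀=-19 kN·m at a=2 m (b=L-a=4):
  R_A = 0 kN
  M_A = -M₀ = -(-19) = 19 kN·m
Load 3 — applied couple M₀=19 kN·m at a=3 m (b=L-a=3):
  R_A = 0 kN
  M_A = -M₀ = -19 kN·m
Superposition: R_A = 60 kN, M_A = 180 kN·m

R_A = 60 kN, M_A = 180 kN·m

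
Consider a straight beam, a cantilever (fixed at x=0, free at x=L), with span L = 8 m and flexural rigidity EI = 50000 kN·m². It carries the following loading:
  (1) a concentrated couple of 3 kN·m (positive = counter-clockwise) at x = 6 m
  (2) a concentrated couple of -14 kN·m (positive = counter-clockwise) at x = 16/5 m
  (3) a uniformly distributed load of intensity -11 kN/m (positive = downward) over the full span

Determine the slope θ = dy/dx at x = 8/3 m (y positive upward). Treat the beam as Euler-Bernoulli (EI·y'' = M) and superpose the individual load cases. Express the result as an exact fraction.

Load 1 — applied couple M₀=3 kN·m at a=6 m (b=L-a=2):
  θ_1 = M₀x/EI  [x≤a] = 3·(8/3)/50000 = 1/6250 rad
Load 2 — applied couple M₀=-14 kN·m at a=16/5 m (b=L-a=24/5):
  θ_2 = M₀x/EI  [x≤a] = (-14)·(8/3)/50000 = -7/9375 rad
Load 3 — uniform load w=-11 kN/m over full span:
  θ_3 = -wx(x²-3Lx+3L²)/(6EI) = -(-11)·(8/3)·((8/3)²-3·8·(8/3)+3·8²)/(6·50000) = 3344/253125 rad
Superposition: θ = Σ θ_i = 6391/506250 rad ≈ 0.012624 rad

θ(8/3) = 6391/506250 rad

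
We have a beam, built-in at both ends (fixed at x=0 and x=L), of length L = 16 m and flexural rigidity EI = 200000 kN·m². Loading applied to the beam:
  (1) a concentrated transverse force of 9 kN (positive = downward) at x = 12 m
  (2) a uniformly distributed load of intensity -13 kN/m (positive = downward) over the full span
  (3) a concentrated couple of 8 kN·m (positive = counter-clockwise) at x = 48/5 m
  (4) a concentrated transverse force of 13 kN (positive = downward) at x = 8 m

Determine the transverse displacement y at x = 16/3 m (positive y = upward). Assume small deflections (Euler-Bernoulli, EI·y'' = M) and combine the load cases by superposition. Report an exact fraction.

Load 1 — point force P=9 kN at a=12 m (b=L-a=4):
  y_1 = -Pb²x²(3aL-(3a+b)x)/(6L³EI)  [x≤a] = -9·4²·(16/3)²·(3·12·16-(3·12+4)·(16/3))/(6·16³·200000) = -17/56250 m
Load 2 — uniform load w=-13 kN/m over full span:
  y_2 = -wx²(L-x)²/(24EI) = -(-13)·(16/3)²·(16-(16/3))²/(24·200000) = 6656/759375 m
Load 3 — applied couple M₀=8 kN·m at a=48/5 m (b=L-a=32/5):
  y_3 = (R_Ax³/6 - M_Ax²/2)/EI  [x≤a] with R_A=18/25, M_A=64/25 = ((18/25)·(16/3)³/6 - (64/25)·(16/3)²/2)/200000 = -64/703125 m
Load 4 — point force P=13 kN at a=8 m (b=L-a=8):
  y_4 = -Pb²x²(3aL-(3a+b)x)/(6L³EI)  [x≤a] = -13·8²·(16/3)²·(3·8·16-(3·8+8)·(16/3))/(6·16³·200000) = -52/50625 m
Superposition: y = Σ y_i = 278869/37968750 m ≈ 0.007345 m

y(16/3) = 278869/37968750 m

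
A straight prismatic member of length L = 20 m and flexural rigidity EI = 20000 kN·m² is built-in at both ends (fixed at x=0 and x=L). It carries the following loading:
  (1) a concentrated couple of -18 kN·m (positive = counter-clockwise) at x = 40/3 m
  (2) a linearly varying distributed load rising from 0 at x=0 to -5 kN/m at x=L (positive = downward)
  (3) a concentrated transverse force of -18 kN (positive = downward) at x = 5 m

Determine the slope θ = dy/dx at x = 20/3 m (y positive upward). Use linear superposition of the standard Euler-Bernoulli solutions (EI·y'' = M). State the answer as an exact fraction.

θ(20/3) = 8263/972000 rad

Load 1 — applied couple M₀=-18 kN·m at a=40/3 m (b=L-a=20/3):
  θ_1 = (R_Ax²/2 - M_Ax)/EI  [x≤a] with R_A=-6/5, M_A=-6 = ((-6/5)·(20/3)²/2 - (-6)·(20/3))/20000 = 1/1500 rad
Load 2 — triangular load w₀=-5 kN/m (0→w₀ over full span):
  θ_2 = -w₀(2x(L-x)(L-2x)(x+2L)+x²(L-x)²)/(120LEI) = -(-5)·(2·(20/3)·(20-(20/3))·(20-2·(20/3))·((20/3)+2·20)+(20/3)²·(20-(20/3))²)/(120·20·20000) = 8/1215 rad
Load 3 — point force P=-18 kN at a=5 m (b=L-a=15):
  θ_3 = Pa²(L-x)(2bL-(3b+a)(L-x))/(2L³EI)  [x>a] = (-18)·5²·(20-(20/3))·(2·15·20-(3·15+5)·(20-(20/3)))/(2·20³·20000) = 1/800 rad
Superposition: θ = Σ θ_i = 8263/972000 rad ≈ 0.008501 rad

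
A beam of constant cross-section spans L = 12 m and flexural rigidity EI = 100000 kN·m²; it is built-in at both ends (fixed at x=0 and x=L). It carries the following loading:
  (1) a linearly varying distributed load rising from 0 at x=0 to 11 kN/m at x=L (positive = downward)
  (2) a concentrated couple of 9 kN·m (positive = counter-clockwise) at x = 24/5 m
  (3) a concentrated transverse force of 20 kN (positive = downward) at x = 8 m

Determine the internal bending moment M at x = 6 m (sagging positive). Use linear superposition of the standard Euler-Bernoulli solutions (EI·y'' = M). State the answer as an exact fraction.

M(6) = 641/15 kN·m

Load 1 — triangular load w₀=11 kN/m (0→w₀ over full span):
  M_1 = 3w₀Lx/20 - w₀L²/30 - w₀x³/(6L) = 3·11·12·6/20 - 11·12²/30 - 11·6³/(6·12) = 33 kN·m
Load 2 — applied couple M₀=9 kN·m at a=24/5 m (b=L-a=36/5):
  M_2 = R_Ax - M_A - M₀  [x>a] with R_A=27/25, M_A=27/25 = (27/25)·6 - (27/25) - 9 = -18/5 kN·m
Load 3 — point force P=20 kN at a=8 m (b=L-a=4):
  M_3 = Pb²(3a+b)x/L³ - Pab²/L²  [x≤a] = 20·4²·(3·8+4)·6/12³ - 20·8·4²/12² = 40/3 kN·m
Superposition: M = Σ M_i = 641/15 kN·m ≈ 42.733333 kN·m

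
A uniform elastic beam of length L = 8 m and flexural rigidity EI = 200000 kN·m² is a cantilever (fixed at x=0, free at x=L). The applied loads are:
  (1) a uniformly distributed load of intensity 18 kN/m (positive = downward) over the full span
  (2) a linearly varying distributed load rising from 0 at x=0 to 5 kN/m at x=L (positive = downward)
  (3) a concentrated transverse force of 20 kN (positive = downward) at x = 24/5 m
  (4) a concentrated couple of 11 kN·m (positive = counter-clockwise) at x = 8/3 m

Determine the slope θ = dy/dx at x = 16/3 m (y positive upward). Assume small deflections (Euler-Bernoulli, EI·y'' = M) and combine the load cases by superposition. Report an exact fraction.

Load 1 — uniform load w=18 kN/m over full span:
  θ_1 = -wx(x²-3Lx+3L²)/(6EI) = -18·(16/3)·((16/3)²-3·8·(16/3)+3·8²)/(6·200000) = -208/28125 rad
Load 2 — triangular load w₀=5 kN/m (0→w₀ over full span):
  θ_2 = (w₀Lx²/4-w₀L²x/3-w₀x⁴/(24L))/EI = (5·8·(16/3)²/4-5·8²·(16/3)/3-5·(16/3)⁴/(24·8))/200000 = -232/151875 rad
Load 3 — point force P=20 kN at a=24/5 m (b=L-a=16/5):
  θ_3 = -Pa²/(2EI)  [x>a] = -20·(24/5)²/(2·200000) = -18/15625 rad
Load 4 — applied couple M₀=11 kN·m at a=8/3 m (b=L-a=16/3):
  θ_4 = M₀a/EI  [x>a] = 11·(8/3)/200000 = 11/75000 rad
Superposition: θ = Σ θ_i = -301577/30375000 rad ≈ -0.009928 rad

θ(16/3) = -301577/30375000 rad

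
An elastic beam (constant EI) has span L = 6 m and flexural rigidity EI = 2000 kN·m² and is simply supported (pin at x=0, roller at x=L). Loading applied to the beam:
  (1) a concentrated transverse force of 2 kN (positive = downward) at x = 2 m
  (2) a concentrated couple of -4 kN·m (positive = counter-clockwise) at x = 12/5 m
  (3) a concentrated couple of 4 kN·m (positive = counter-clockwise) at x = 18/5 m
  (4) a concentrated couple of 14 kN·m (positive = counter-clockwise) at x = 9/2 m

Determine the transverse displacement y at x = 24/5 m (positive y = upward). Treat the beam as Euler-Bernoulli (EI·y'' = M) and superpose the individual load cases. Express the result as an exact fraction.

Load 1 — point force P=2 kN at a=2 m (b=L-a=4):
  y_1 = -Pa(L-x)(2Lx-a²-x²)/(6LEI)  [x>a] = -2·2·(6-(24/5))·(2·6·(24/5)-2²-(24/5)²)/(6·6·2000) = -191/93750 m
Load 2 — applied couple M₀=-4 kN·m at a=12/5 m (b=L-a=18/5):
  y_2 = (M₀x³/(6L)-M₀(x-a)²/2+C₁x)/EI  [x>a] with C₁=M₀(3b²-L²)/(6L)=-8/25 = ((-4)·(24/5)³/(6·6)-(-4)·((24/5)-(12/5))²/2+(-8/25)·(24/5))/2000 = -18/15625 m
Load 3 — applied couple M₀=4 kN·m at a=18/5 m (b=L-a=12/5):
  y_3 = (M₀x³/(6L)-M₀(x-a)²/2+C₁x)/EI  [x>a] with C₁=M₀(3b²-L²)/(6L)=-52/25 = (4·(24/5)³/(6·6)-4·((24/5)-(18/5))²/2+(-52/25)·(24/5))/2000 = -9/31250 m
Load 4 — applied couple M₀=14 kN·m at a=9/2 m (b=L-a=3/2):
  y_4 = (M₀x³/(6L)-M₀(x-a)²/2+C₁x)/EI  [x>a] with C₁=M₀(3b²-L²)/(6L)=-91/8 = (14·(24/5)³/(6·6)-14·((24/5)-(9/2))²/2+(-91/8)·(24/5))/2000 = -6111/1000000 m
Superposition: y = Σ y_i = -5753/600000 m ≈ -0.009588 m

y(24/5) = -5753/600000 m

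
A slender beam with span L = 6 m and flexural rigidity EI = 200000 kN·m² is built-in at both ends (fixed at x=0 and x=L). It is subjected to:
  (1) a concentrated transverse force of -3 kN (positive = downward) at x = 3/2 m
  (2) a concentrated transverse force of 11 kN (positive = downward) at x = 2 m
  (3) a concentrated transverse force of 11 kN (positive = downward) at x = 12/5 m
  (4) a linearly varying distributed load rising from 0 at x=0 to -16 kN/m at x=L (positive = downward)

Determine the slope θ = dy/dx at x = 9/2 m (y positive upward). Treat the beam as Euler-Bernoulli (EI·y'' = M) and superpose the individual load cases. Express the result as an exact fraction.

θ(9/2) = -169689/6400000000 rad

Load 1 — point force P=-3 kN at a=3/2 m (b=L-a=9/2):
  θ_1 = Pa²(L-x)(2bL-(3b+a)(L-x))/(2L³EI)  [x>a] = (-3)·(3/2)²·(6-(9/2))·(2·(9/2)·6-(3·(9/2)+(3/2))·(6-(9/2)))/(2·6³·200000) = -189/51200000 rad
Load 2 — point force P=11 kN at a=2 m (b=L-a=4):
  θ_2 = Pa²(L-x)(2bL-(3b+a)(L-x))/(2L³EI)  [x>a] = 11·2²·(6-(9/2))·(2·4·6-(3·4+2)·(6-(9/2)))/(2·6³·200000) = 33/1600000 rad
Load 3 — point force P=11 kN at a=12/5 m (b=L-a=18/5):
  θ_3 = Pa²(L-x)(2bL-(3b+a)(L-x))/(2L³EI)  [x>a] = 11·(12/5)²·(6-(9/2))·(2·(18/5)·6-(3·(18/5)+(12/5))·(6-(9/2)))/(2·6³·200000) = 1287/50000000 rad
Load 4 — triangular load w₀=-16 kN/m (0→w₀ over full span):
  θ_4 = -w₀(2x(L-x)(L-2x)(x+2L)+x²(L-x)²)/(120LEI) = -(-16)·(2·(9/2)·(6-(9/2))·(6-2·(9/2))·((9/2)+2·6)+(9/2)²·(6-(9/2))²)/(120·6·200000) = -1107/16000000 rad
Superposition: θ = Σ θ_i = -169689/6400000000 rad ≈ -0.000027 rad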